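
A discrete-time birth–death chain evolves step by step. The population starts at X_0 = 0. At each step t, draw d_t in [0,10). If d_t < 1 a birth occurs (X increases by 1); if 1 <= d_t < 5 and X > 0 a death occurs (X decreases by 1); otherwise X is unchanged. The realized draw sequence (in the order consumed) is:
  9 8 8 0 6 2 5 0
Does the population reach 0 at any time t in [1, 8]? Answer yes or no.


yes

t=0: X=0, d=9 → hold, X_1=0
t=1: X=0, d=8 → hold, X_2=0
t=2: X=0, d=8 → hold, X_3=0
t=3: X=0, d=0 → birth, X_4=1
t=4: X=1, d=6 → hold, X_5=1
t=5: X=1, d=2 → death, X_6=0
t=6: X=0, d=5 → hold, X_7=0
t=7: X=0, d=0 → birth, X_8=1


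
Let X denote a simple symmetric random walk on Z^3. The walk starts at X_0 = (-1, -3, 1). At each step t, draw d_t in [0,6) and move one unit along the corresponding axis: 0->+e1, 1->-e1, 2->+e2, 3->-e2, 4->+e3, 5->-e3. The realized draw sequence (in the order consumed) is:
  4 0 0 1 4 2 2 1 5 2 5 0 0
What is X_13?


(1, 0, 1)

t=0: X=(-1, -3, 1), d=4 → +e3, X_1=(-1, -3, 2)
t=1: X=(-1, -3, 2), d=0 → +e1, X_2=(0, -3, 2)
t=2: X=(0, -3, 2), d=0 → +e1, X_3=(1, -3, 2)
t=3: X=(1, -3, 2), d=1 → -e1, X_4=(0, -3, 2)
t=4: X=(0, -3, 2), d=4 → +e3, X_5=(0, -3, 3)
t=5: X=(0, -3, 3), d=2 → +e2, X_6=(0, -2, 3)
t=6: X=(0, -2, 3), d=2 → +e2, X_7=(0, -1, 3)
t=7: X=(0, -1, 3), d=1 → -e1, X_8=(-1, -1, 3)
t=8: X=(-1, -1, 3), d=5 → -e3, X_9=(-1, -1, 2)
t=9: X=(-1, -1, 2), d=2 → +e2, X_10=(-1, 0, 2)
t=10: X=(-1, 0, 2), d=5 → -e3, X_11=(-1, 0, 1)
t=11: X=(-1, 0, 1), d=0 → +e1, X_12=(0, 0, 1)
t=12: X=(0, 0, 1), d=0 → +e1, X_13=(1, 0, 1)


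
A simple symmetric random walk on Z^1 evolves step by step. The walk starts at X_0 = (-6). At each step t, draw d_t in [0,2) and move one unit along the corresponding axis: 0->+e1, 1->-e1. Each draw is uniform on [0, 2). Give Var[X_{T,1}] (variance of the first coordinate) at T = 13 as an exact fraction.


Outcome values over d=0..1: [1, -1]
Σy = 0, Σy² = 2, M = 2
μ = 0/2 = 0,  σ² = 2/2 − (0)² = 1
Independent increments: Var[X_13] = 13·σ² = 13·(1) = 13

13


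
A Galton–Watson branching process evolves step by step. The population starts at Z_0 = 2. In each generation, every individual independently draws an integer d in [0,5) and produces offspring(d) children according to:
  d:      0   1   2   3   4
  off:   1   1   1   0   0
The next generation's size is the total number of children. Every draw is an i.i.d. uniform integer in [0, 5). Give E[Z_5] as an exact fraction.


486/3125

Outcome values over d=0..4: [1, 1, 1, 0, 0]
Σy = 3, Σy² = 3, M = 5
μ = 3/5 = 3/5,  σ² = 3/5 − (3/5)² = 6/25
E[Z_0] = 2
E[Z_1] = 3/5·E[Z_0] = 6/5
E[Z_2] = 3/5·E[Z_1] = 18/25
E[Z_3] = 3/5·E[Z_2] = 54/125
E[Z_4] = 3/5·E[Z_3] = 162/625
E[Z_5] = 3/5·E[Z_4] = 486/3125


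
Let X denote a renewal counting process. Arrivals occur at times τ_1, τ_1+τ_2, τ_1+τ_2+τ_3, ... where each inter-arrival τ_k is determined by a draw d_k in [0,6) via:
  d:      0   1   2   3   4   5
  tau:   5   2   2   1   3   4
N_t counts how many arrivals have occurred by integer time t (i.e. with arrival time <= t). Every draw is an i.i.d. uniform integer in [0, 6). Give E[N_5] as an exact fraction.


Inter-arrival values over d=0..5: [5, 2, 2, 1, 3, 4]
Each d has probability 1/6, so the pmf of τ is: f(1) = 1/6, f(2) = 1/3, f(3) = 1/6, f(4) = 1/6, f(5) = 1/6
Renewal equation for m(n) = E[N_n]: condition on τ_1 = k (if k <= n, one arrival plus a fresh copy on the remaining n−k steps): m(n) = F(n) + Σ_{k<=n} f(k)·m(n−k), where F(n) = P(τ <= n) and m(0) = 0
m(1) = F(1) = 1/6
m(2) = F(2) + f(1)·m(1) = 1/2 + 1/6·1/6 = 19/36
m(3) = F(3) + f(1)·m(2) + f(2)·m(1) = 2/3 + 1/6·19/36 + 1/3·1/6 = 175/216
m(4) = F(4) + f(1)·m(3) + f(2)·m(2) + f(3)·m(1) = 5/6 + 1/6·175/216 + 1/3·19/36 + 1/6·1/6 = 1519/1296
m(5) = F(5) + f(1)·m(4) + f(2)·m(3) + f(3)·m(2) + f(4)·m(1) = 1 + 1/6·1519/1296 + 1/3·175/216 + 1/6·19/36 + 1/6·1/6 = 12295/7776
E[N_5] = m(5) = 12295/7776

12295/7776


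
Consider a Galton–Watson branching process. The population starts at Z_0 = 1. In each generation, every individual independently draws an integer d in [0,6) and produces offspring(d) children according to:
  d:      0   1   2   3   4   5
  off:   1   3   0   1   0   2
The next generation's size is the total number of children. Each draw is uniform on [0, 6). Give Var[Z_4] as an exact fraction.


15539615/1679616

Outcome values over d=0..5: [1, 3, 0, 1, 0, 2]
Σy = 7, Σy² = 15, M = 6
μ = 7/6 = 7/6,  σ² = 15/6 − (7/6)² = 41/36
V_0 = 0, E_0 = 1
V_1 = 41/36·E_0 + (7/6)²·V_0 = 41/36;  E_1 = 7/6
V_2 = 41/36·E_1 + (7/6)²·V_1 = 3731/1296;  E_2 = 49/36
V_3 = 41/36·E_2 + (7/6)²·V_2 = 255143/46656;  E_3 = 343/216
V_4 = 41/36·E_3 + (7/6)²·V_3 = 15539615/1679616;  E_4 = 2401/1296


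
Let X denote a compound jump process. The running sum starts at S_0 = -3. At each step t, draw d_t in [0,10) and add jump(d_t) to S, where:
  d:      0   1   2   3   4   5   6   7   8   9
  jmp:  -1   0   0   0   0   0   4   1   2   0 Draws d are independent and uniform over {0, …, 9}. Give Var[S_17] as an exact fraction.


Outcome values over d=0..9: [-1, 0, 0, 0, 0, 0, 4, 1, 2, 0]
Σy = 6, Σy² = 22, M = 10
μ = 6/10 = 3/5,  σ² = 22/10 − (3/5)² = 46/25
Independent increments: Var[S_17] = 17·σ² = 17·(46/25) = 782/25

782/25


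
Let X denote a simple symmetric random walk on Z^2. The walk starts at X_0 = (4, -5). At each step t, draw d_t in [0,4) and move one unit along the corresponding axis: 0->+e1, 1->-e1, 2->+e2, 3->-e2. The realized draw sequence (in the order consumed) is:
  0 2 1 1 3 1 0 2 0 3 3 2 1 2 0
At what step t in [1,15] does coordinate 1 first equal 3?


t=0: X=(4, -5), d=0 → +e1, X_1=(5, -5)
t=1: X=(5, -5), d=2 → +e2, X_2=(5, -4)
t=2: X=(5, -4), d=1 → -e1, X_3=(4, -4)
t=3: X=(4, -4), d=1 → -e1, X_4=(3, -4)
t=4: X=(3, -4), d=3 → -e2, X_5=(3, -5)
t=5: X=(3, -5), d=1 → -e1, X_6=(2, -5)
t=6: X=(2, -5), d=0 → +e1, X_7=(3, -5)
t=7: X=(3, -5), d=2 → +e2, X_8=(3, -4)
t=8: X=(3, -4), d=0 → +e1, X_9=(4, -4)
t=9: X=(4, -4), d=3 → -e2, X_10=(4, -5)
t=10: X=(4, -5), d=3 → -e2, X_11=(4, -6)
t=11: X=(4, -6), d=2 → +e2, X_12=(4, -5)
t=12: X=(4, -5), d=1 → -e1, X_13=(3, -5)
t=13: X=(3, -5), d=2 → +e2, X_14=(3, -4)
t=14: X=(3, -4), d=0 → +e1, X_15=(4, -4)

4


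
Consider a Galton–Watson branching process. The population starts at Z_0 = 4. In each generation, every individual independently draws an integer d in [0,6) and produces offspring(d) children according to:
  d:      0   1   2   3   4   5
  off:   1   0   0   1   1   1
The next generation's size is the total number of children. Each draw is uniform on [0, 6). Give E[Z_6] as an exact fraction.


Outcome values over d=0..5: [1, 0, 0, 1, 1, 1]
Σy = 4, Σy² = 4, M = 6
μ = 4/6 = 2/3,  σ² = 4/6 − (2/3)² = 2/9
E[Z_0] = 4
E[Z_1] = 2/3·E[Z_0] = 8/3
E[Z_2] = 2/3·E[Z_1] = 16/9
E[Z_3] = 2/3·E[Z_2] = 32/27
E[Z_4] = 2/3·E[Z_3] = 64/81
E[Z_5] = 2/3·E[Z_4] = 128/243
E[Z_6] = 2/3·E[Z_5] = 256/729

256/729


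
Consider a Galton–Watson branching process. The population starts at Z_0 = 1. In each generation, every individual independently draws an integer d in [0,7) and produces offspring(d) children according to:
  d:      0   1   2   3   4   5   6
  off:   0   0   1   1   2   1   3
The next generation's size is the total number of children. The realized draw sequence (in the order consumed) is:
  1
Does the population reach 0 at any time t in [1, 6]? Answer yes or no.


yes

gen 0: Z_0=1, draws=[1], offspring=[0], Z_1=0
gen 1: Z_1=0, draws=[], offspring=[], Z_2=0
gen 2: Z_2=0, draws=[], offspring=[], Z_3=0
gen 3: Z_3=0, draws=[], offspring=[], Z_4=0
gen 4: Z_4=0, draws=[], offspring=[], Z_5=0
gen 5: Z_5=0, draws=[], offspring=[], Z_6=0


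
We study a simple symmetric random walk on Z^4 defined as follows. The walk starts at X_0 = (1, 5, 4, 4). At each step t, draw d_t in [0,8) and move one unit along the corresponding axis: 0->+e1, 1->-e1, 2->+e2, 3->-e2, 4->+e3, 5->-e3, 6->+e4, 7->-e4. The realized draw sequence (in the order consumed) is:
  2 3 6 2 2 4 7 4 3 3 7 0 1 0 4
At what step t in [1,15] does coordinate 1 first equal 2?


12

t=0: X=(1, 5, 4, 4), d=2 → +e2, X_1=(1, 6, 4, 4)
t=1: X=(1, 6, 4, 4), d=3 → -e2, X_2=(1, 5, 4, 4)
t=2: X=(1, 5, 4, 4), d=6 → +e4, X_3=(1, 5, 4, 5)
t=3: X=(1, 5, 4, 5), d=2 → +e2, X_4=(1, 6, 4, 5)
t=4: X=(1, 6, 4, 5), d=2 → +e2, X_5=(1, 7, 4, 5)
t=5: X=(1, 7, 4, 5), d=4 → +e3, X_6=(1, 7, 5, 5)
t=6: X=(1, 7, 5, 5), d=7 → -e4, X_7=(1, 7, 5, 4)
t=7: X=(1, 7, 5, 4), d=4 → +e3, X_8=(1, 7, 6, 4)
t=8: X=(1, 7, 6, 4), d=3 → -e2, X_9=(1, 6, 6, 4)
t=9: X=(1, 6, 6, 4), d=3 → -e2, X_10=(1, 5, 6, 4)
t=10: X=(1, 5, 6, 4), d=7 → -e4, X_11=(1, 5, 6, 3)
t=11: X=(1, 5, 6, 3), d=0 → +e1, X_12=(2, 5, 6, 3)
t=12: X=(2, 5, 6, 3), d=1 → -e1, X_13=(1, 5, 6, 3)
t=13: X=(1, 5, 6, 3), d=0 → +e1, X_14=(2, 5, 6, 3)
t=14: X=(2, 5, 6, 3), d=4 → +e3, X_15=(2, 5, 7, 3)


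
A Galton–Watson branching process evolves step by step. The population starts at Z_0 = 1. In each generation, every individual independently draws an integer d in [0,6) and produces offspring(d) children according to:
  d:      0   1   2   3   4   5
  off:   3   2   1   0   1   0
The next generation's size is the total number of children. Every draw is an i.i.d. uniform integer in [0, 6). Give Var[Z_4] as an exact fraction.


15539615/1679616

Outcome values over d=0..5: [3, 2, 1, 0, 1, 0]
Σy = 7, Σy² = 15, M = 6
μ = 7/6 = 7/6,  σ² = 15/6 − (7/6)² = 41/36
V_0 = 0, E_0 = 1
V_1 = 41/36·E_0 + (7/6)²·V_0 = 41/36;  E_1 = 7/6
V_2 = 41/36·E_1 + (7/6)²·V_1 = 3731/1296;  E_2 = 49/36
V_3 = 41/36·E_2 + (7/6)²·V_2 = 255143/46656;  E_3 = 343/216
V_4 = 41/36·E_3 + (7/6)²·V_3 = 15539615/1679616;  E_4 = 2401/1296


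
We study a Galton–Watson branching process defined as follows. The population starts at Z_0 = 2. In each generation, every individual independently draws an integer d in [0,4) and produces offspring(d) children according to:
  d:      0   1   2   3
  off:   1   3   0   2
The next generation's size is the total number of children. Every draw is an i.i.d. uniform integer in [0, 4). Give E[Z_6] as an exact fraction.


Outcome values over d=0..3: [1, 3, 0, 2]
Σy = 6, Σy² = 14, M = 4
μ = 6/4 = 3/2,  σ² = 14/4 − (3/2)² = 5/4
E[Z_0] = 2
E[Z_1] = 3/2·E[Z_0] = 3
E[Z_2] = 3/2·E[Z_1] = 9/2
E[Z_3] = 3/2·E[Z_2] = 27/4
E[Z_4] = 3/2·E[Z_3] = 81/8
E[Z_5] = 3/2·E[Z_4] = 243/16
E[Z_6] = 3/2·E[Z_5] = 729/32

729/32


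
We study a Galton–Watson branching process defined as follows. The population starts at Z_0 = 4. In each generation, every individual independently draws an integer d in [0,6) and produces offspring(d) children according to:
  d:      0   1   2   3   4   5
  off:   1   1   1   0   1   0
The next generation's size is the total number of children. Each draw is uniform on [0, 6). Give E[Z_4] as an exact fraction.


64/81

Outcome values over d=0..5: [1, 1, 1, 0, 1, 0]
Σy = 4, Σy² = 4, M = 6
μ = 4/6 = 2/3,  σ² = 4/6 − (2/3)² = 2/9
E[Z_0] = 4
E[Z_1] = 2/3·E[Z_0] = 8/3
E[Z_2] = 2/3·E[Z_1] = 16/9
E[Z_3] = 2/3·E[Z_2] = 32/27
E[Z_4] = 2/3·E[Z_3] = 64/81


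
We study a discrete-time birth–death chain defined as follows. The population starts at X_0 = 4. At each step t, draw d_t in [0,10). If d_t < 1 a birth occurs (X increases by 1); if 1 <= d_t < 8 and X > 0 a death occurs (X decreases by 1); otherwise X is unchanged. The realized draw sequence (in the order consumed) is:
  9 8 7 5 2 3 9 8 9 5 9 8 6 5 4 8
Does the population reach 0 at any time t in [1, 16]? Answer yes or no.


yes

t=0: X=4, d=9 → hold, X_1=4
t=1: X=4, d=8 → hold, X_2=4
t=2: X=4, d=7 → death, X_3=3
t=3: X=3, d=5 → death, X_4=2
t=4: X=2, d=2 → death, X_5=1
t=5: X=1, d=3 → death, X_6=0
t=6: X=0, d=9 → hold, X_7=0
t=7: X=0, d=8 → hold, X_8=0
t=8: X=0, d=9 → hold, X_9=0
t=9: X=0, d=5 → hold, X_10=0
t=10: X=0, d=9 → hold, X_11=0
t=11: X=0, d=8 → hold, X_12=0
t=12: X=0, d=6 → hold, X_13=0
t=13: X=0, d=5 → hold, X_14=0
t=14: X=0, d=4 → hold, X_15=0
t=15: X=0, d=8 → hold, X_16=0


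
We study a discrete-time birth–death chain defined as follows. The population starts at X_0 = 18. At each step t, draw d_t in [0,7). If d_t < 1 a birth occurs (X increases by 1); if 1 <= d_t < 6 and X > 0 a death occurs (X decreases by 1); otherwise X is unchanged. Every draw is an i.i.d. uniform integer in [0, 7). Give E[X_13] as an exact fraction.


X can drop by at most 1 per step and X_0 = 18 > T = 13, so X_t >= 18 − t >= 5 > 0 for every t <= 13: the floor at 0 (the 'and X > 0' condition) never binds. Hence X_13 = X_0 + Σ_{t<13} Y_t with i.i.d. increments Y_t = y(d_t) ∈ {+1, −1, 0}.
Outcome values over d=0..6: [1, -1, -1, -1, -1, -1, 0]
Σy = -4, Σy² = 6, M = 7
μ = -4/7 = -4/7,  σ² = 6/7 − (-4/7)² = 26/49
E[X_13] = 18 + 13·(-4/7) = 74/7

74/7


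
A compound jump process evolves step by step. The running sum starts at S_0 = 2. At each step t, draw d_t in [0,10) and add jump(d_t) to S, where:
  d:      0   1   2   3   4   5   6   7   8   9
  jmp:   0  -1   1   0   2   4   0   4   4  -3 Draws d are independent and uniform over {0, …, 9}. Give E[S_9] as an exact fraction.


119/10

Outcome values over d=0..9: [0, -1, 1, 0, 2, 4, 0, 4, 4, -3]
Σy = 11, Σy² = 63, M = 10
μ = 11/10 = 11/10,  σ² = 63/10 − (11/10)² = 509/100
E[S_9] = 2 + 9·(11/10) = 119/10


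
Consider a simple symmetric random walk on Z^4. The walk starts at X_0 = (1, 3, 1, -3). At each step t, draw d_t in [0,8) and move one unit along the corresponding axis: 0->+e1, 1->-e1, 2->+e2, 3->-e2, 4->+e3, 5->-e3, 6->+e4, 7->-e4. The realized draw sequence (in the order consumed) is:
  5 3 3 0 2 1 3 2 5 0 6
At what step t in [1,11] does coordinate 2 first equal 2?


2

t=0: X=(1, 3, 1, -3), d=5 → -e3, X_1=(1, 3, 0, -3)
t=1: X=(1, 3, 0, -3), d=3 → -e2, X_2=(1, 2, 0, -3)
t=2: X=(1, 2, 0, -3), d=3 → -e2, X_3=(1, 1, 0, -3)
t=3: X=(1, 1, 0, -3), d=0 → +e1, X_4=(2, 1, 0, -3)
t=4: X=(2, 1, 0, -3), d=2 → +e2, X_5=(2, 2, 0, -3)
t=5: X=(2, 2, 0, -3), d=1 → -e1, X_6=(1, 2, 0, -3)
t=6: X=(1, 2, 0, -3), d=3 → -e2, X_7=(1, 1, 0, -3)
t=7: X=(1, 1, 0, -3), d=2 → +e2, X_8=(1, 2, 0, -3)
t=8: X=(1, 2, 0, -3), d=5 → -e3, X_9=(1, 2, -1, -3)
t=9: X=(1, 2, -1, -3), d=0 → +e1, X_10=(2, 2, -1, -3)
t=10: X=(2, 2, -1, -3), d=6 → +e4, X_11=(2, 2, -1, -2)


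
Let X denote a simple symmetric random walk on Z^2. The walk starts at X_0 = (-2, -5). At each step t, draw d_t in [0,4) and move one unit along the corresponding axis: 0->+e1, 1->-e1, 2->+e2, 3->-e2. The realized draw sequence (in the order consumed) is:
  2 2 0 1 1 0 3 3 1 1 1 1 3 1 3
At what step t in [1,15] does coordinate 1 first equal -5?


t=0: X=(-2, -5), d=2 → +e2, X_1=(-2, -4)
t=1: X=(-2, -4), d=2 → +e2, X_2=(-2, -3)
t=2: X=(-2, -3), d=0 → +e1, X_3=(-1, -3)
t=3: X=(-1, -3), d=1 → -e1, X_4=(-2, -3)
t=4: X=(-2, -3), d=1 → -e1, X_5=(-3, -3)
t=5: X=(-3, -3), d=0 → +e1, X_6=(-2, -3)
t=6: X=(-2, -3), d=3 → -e2, X_7=(-2, -4)
t=7: X=(-2, -4), d=3 → -e2, X_8=(-2, -5)
t=8: X=(-2, -5), d=1 → -e1, X_9=(-3, -5)
t=9: X=(-3, -5), d=1 → -e1, X_10=(-4, -5)
t=10: X=(-4, -5), d=1 → -e1, X_11=(-5, -5)
t=11: X=(-5, -5), d=1 → -e1, X_12=(-6, -5)
t=12: X=(-6, -5), d=3 → -e2, X_13=(-6, -6)
t=13: X=(-6, -6), d=1 → -e1, X_14=(-7, -6)
t=14: X=(-7, -6), d=3 → -e2, X_15=(-7, -7)

11


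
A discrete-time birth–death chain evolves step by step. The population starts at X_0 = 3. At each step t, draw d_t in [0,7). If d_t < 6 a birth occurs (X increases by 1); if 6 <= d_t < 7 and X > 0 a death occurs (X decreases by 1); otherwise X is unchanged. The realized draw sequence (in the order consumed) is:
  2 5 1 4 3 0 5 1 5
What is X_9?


t=0: X=3, d=2 → birth, X_1=4
t=1: X=4, d=5 → birth, X_2=5
t=2: X=5, d=1 → birth, X_3=6
t=3: X=6, d=4 → birth, X_4=7
t=4: X=7, d=3 → birth, X_5=8
t=5: X=8, d=0 → birth, X_6=9
t=6: X=9, d=5 → birth, X_7=10
t=7: X=10, d=1 → birth, X_8=11
t=8: X=11, d=5 → birth, X_9=12

12


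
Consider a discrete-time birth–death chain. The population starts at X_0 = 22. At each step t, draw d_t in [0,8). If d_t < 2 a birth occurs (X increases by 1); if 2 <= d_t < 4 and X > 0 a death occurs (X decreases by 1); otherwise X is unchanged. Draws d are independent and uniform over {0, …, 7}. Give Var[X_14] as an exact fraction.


7

X can drop by at most 1 per step and X_0 = 22 > T = 14, so X_t >= 22 − t >= 8 > 0 for every t <= 14: the floor at 0 (the 'and X > 0' condition) never binds. Hence X_14 = X_0 + Σ_{t<14} Y_t with i.i.d. increments Y_t = y(d_t) ∈ {+1, −1, 0}.
Outcome values over d=0..7: [1, 1, -1, -1, 0, 0, 0, 0]
Σy = 0, Σy² = 4, M = 8
μ = 0/8 = 0,  σ² = 4/8 − (0)² = 1/2
Independent increments: Var[X_14] = 14·σ² = 14·(1/2) = 7


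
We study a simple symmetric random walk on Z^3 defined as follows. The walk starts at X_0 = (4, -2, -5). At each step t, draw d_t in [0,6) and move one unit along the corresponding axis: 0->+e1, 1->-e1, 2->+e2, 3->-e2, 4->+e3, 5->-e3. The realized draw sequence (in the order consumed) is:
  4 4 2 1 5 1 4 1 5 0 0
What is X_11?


(3, -1, -4)

t=0: X=(4, -2, -5), d=4 → +e3, X_1=(4, -2, -4)
t=1: X=(4, -2, -4), d=4 → +e3, X_2=(4, -2, -3)
t=2: X=(4, -2, -3), d=2 → +e2, X_3=(4, -1, -3)
t=3: X=(4, -1, -3), d=1 → -e1, X_4=(3, -1, -3)
t=4: X=(3, -1, -3), d=5 → -e3, X_5=(3, -1, -4)
t=5: X=(3, -1, -4), d=1 → -e1, X_6=(2, -1, -4)
t=6: X=(2, -1, -4), d=4 → +e3, X_7=(2, -1, -3)
t=7: X=(2, -1, -3), d=1 → -e1, X_8=(1, -1, -3)
t=8: X=(1, -1, -3), d=5 → -e3, X_9=(1, -1, -4)
t=9: X=(1, -1, -4), d=0 → +e1, X_10=(2, -1, -4)
t=10: X=(2, -1, -4), d=0 → +e1, X_11=(3, -1, -4)


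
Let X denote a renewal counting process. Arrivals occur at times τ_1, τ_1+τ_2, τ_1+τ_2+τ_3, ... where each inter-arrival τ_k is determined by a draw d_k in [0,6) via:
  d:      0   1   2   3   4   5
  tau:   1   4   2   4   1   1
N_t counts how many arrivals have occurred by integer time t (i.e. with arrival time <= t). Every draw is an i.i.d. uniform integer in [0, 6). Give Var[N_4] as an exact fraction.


Inter-arrival values over d=0..5: [1, 4, 2, 4, 1, 1]
Each d has probability 1/6, so the pmf of τ is: f(1) = 1/2, f(2) = 1/6, f(4) = 1/3
Let p_n(j) = P(N_n = j), with p_0 = [1]. Condition on τ_1: p_n(0) = P(τ > n), and for j >= 1, p_n(j) = Σ_{k<=n} f(k)·p_{n−k}(j−1)
p_1 = [1/2, 1/2]  (j = 0..1)
p_2 = [1/3, 5/12, 1/4]  (j = 0..2)
p_3 = [1/3, 1/4, 7/24, 1/8]  (j = 0..3)
p_4 = [0, 5/9, 7/36, 3/16, 1/16]  (j = 0..4)
E[N_4] = Σ j·p_4(j) = 253/144;  E[N_4²] = Σ j²·p_4(j) = 193/48
Var[N_4] = 193/48 − (253/144)² = 19367/20736

19367/20736


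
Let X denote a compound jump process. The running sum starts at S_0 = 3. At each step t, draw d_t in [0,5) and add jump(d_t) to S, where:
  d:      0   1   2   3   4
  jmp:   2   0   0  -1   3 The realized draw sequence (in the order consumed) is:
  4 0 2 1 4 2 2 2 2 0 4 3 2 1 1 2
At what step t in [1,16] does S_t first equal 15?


12

t=0: S=3, d=4, jump=3, S_1=6
t=1: S=6, d=0, jump=2, S_2=8
t=2: S=8, d=2, jump=0, S_3=8
t=3: S=8, d=1, jump=0, S_4=8
t=4: S=8, d=4, jump=3, S_5=11
t=5: S=11, d=2, jump=0, S_6=11
t=6: S=11, d=2, jump=0, S_7=11
t=7: S=11, d=2, jump=0, S_8=11
t=8: S=11, d=2, jump=0, S_9=11
t=9: S=11, d=0, jump=2, S_10=13
t=10: S=13, d=4, jump=3, S_11=16
t=11: S=16, d=3, jump=-1, S_12=15
t=12: S=15, d=2, jump=0, S_13=15
t=13: S=15, d=1, jump=0, S_14=15
t=14: S=15, d=1, jump=0, S_15=15
t=15: S=15, d=2, jump=0, S_16=15


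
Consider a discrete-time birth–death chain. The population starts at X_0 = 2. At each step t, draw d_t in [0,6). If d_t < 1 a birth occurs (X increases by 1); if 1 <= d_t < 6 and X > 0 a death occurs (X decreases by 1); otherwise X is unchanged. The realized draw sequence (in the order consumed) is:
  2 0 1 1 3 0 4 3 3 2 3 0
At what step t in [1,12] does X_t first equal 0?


t=0: X=2, d=2 → death, X_1=1
t=1: X=1, d=0 → birth, X_2=2
t=2: X=2, d=1 → death, X_3=1
t=3: X=1, d=1 → death, X_4=0
t=4: X=0, d=3 → hold, X_5=0
t=5: X=0, d=0 → birth, X_6=1
t=6: X=1, d=4 → death, X_7=0
t=7: X=0, d=3 → hold, X_8=0
t=8: X=0, d=3 → hold, X_9=0
t=9: X=0, d=2 → hold, X_10=0
t=10: X=0, d=3 → hold, X_11=0
t=11: X=0, d=0 → birth, X_12=1

4


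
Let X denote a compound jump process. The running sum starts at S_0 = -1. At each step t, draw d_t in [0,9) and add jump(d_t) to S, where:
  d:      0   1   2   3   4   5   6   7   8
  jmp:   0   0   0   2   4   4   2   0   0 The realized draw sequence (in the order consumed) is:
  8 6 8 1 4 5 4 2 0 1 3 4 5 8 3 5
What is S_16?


29

t=0: S=-1, d=8, jump=0, S_1=-1
t=1: S=-1, d=6, jump=2, S_2=1
t=2: S=1, d=8, jump=0, S_3=1
t=3: S=1, d=1, jump=0, S_4=1
t=4: S=1, d=4, jump=4, S_5=5
t=5: S=5, d=5, jump=4, S_6=9
t=6: S=9, d=4, jump=4, S_7=13
t=7: S=13, d=2, jump=0, S_8=13
t=8: S=13, d=0, jump=0, S_9=13
t=9: S=13, d=1, jump=0, S_10=13
t=10: S=13, d=3, jump=2, S_11=15
t=11: S=15, d=4, jump=4, S_12=19
t=12: S=19, d=5, jump=4, S_13=23
t=13: S=23, d=8, jump=0, S_14=23
t=14: S=23, d=3, jump=2, S_15=25
t=15: S=25, d=5, jump=4, S_16=29


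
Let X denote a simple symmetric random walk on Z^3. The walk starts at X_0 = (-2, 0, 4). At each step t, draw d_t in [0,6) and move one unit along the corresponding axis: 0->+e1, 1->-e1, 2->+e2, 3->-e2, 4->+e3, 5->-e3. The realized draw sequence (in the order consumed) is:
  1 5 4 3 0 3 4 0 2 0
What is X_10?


t=0: X=(-2, 0, 4), d=1 → -e1, X_1=(-3, 0, 4)
t=1: X=(-3, 0, 4), d=5 → -e3, X_2=(-3, 0, 3)
t=2: X=(-3, 0, 3), d=4 → +e3, X_3=(-3, 0, 4)
t=3: X=(-3, 0, 4), d=3 → -e2, X_4=(-3, -1, 4)
t=4: X=(-3, -1, 4), d=0 → +e1, X_5=(-2, -1, 4)
t=5: X=(-2, -1, 4), d=3 → -e2, X_6=(-2, -2, 4)
t=6: X=(-2, -2, 4), d=4 → +e3, X_7=(-2, -2, 5)
t=7: X=(-2, -2, 5), d=0 → +e1, X_8=(-1, -2, 5)
t=8: X=(-1, -2, 5), d=2 → +e2, X_9=(-1, -1, 5)
t=9: X=(-1, -1, 5), d=0 → +e1, X_10=(0, -1, 5)

(0, -1, 5)


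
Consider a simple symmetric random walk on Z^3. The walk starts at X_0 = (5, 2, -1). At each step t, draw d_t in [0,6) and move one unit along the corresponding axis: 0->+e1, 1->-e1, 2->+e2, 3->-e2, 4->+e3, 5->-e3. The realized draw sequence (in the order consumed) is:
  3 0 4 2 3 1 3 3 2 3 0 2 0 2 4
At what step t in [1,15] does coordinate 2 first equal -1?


8

t=0: X=(5, 2, -1), d=3 → -e2, X_1=(5, 1, -1)
t=1: X=(5, 1, -1), d=0 → +e1, X_2=(6, 1, -1)
t=2: X=(6, 1, -1), d=4 → +e3, X_3=(6, 1, 0)
t=3: X=(6, 1, 0), d=2 → +e2, X_4=(6, 2, 0)
t=4: X=(6, 2, 0), d=3 → -e2, X_5=(6, 1, 0)
t=5: X=(6, 1, 0), d=1 → -e1, X_6=(5, 1, 0)
t=6: X=(5, 1, 0), d=3 → -e2, X_7=(5, 0, 0)
t=7: X=(5, 0, 0), d=3 → -e2, X_8=(5, -1, 0)
t=8: X=(5, -1, 0), d=2 → +e2, X_9=(5, 0, 0)
t=9: X=(5, 0, 0), d=3 → -e2, X_10=(5, -1, 0)
t=10: X=(5, -1, 0), d=0 → +e1, X_11=(6, -1, 0)
t=11: X=(6, -1, 0), d=2 → +e2, X_12=(6, 0, 0)
t=12: X=(6, 0, 0), d=0 → +e1, X_13=(7, 0, 0)
t=13: X=(7, 0, 0), d=2 → +e2, X_14=(7, 1, 0)
t=14: X=(7, 1, 0), d=4 → +e3, X_15=(7, 1, 1)


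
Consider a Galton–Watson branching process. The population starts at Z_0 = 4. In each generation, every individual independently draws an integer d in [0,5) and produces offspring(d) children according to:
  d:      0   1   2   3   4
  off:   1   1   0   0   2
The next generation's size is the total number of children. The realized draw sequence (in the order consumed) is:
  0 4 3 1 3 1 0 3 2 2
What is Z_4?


gen 0: Z_0=4, draws=[0, 4, 3, 1], offspring=[1, 2, 0, 1], Z_1=4
gen 1: Z_1=4, draws=[3, 1, 0, 3], offspring=[0, 1, 1, 0], Z_2=2
gen 2: Z_2=2, draws=[2, 2], offspring=[0, 0], Z_3=0
gen 3: Z_3=0, draws=[], offspring=[], Z_4=0

0


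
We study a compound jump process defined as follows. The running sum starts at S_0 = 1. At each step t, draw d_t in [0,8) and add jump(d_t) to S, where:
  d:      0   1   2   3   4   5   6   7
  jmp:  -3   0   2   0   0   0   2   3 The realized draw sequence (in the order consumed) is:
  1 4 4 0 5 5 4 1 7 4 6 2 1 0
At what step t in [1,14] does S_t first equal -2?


t=0: S=1, d=1, jump=0, S_1=1
t=1: S=1, d=4, jump=0, S_2=1
t=2: S=1, d=4, jump=0, S_3=1
t=3: S=1, d=0, jump=-3, S_4=-2
t=4: S=-2, d=5, jump=0, S_5=-2
t=5: S=-2, d=5, jump=0, S_6=-2
t=6: S=-2, d=4, jump=0, S_7=-2
t=7: S=-2, d=1, jump=0, S_8=-2
t=8: S=-2, d=7, jump=3, S_9=1
t=9: S=1, d=4, jump=0, S_10=1
t=10: S=1, d=6, jump=2, S_11=3
t=11: S=3, d=2, jump=2, S_12=5
t=12: S=5, d=1, jump=0, S_13=5
t=13: S=5, d=0, jump=-3, S_14=2

4


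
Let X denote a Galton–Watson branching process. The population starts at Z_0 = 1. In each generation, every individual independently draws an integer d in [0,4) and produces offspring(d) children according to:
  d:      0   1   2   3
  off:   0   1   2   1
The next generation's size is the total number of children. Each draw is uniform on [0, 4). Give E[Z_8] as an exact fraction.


Outcome values over d=0..3: [0, 1, 2, 1]
Σy = 4, Σy² = 6, M = 4
μ = 4/4 = 1,  σ² = 6/4 − (1)² = 1/2
E[Z_0] = 1
E[Z_1] = 1·E[Z_0] = 1
E[Z_2] = 1·E[Z_1] = 1
E[Z_3] = 1·E[Z_2] = 1
E[Z_4] = 1·E[Z_3] = 1
E[Z_5] = 1·E[Z_4] = 1
E[Z_6] = 1·E[Z_5] = 1
E[Z_7] = 1·E[Z_6] = 1
E[Z_8] = 1·E[Z_7] = 1

1


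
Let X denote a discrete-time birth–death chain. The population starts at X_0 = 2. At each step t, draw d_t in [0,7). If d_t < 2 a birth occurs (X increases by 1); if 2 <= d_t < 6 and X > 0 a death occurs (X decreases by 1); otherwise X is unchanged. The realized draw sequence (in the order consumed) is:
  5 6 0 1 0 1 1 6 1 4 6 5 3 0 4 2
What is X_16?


t=0: X=2, d=5 → death, X_1=1
t=1: X=1, d=6 → hold, X_2=1
t=2: X=1, d=0 → birth, X_3=2
t=3: X=2, d=1 → birth, X_4=3
t=4: X=3, d=0 → birth, X_5=4
t=5: X=4, d=1 → birth, X_6=5
t=6: X=5, d=1 → birth, X_7=6
t=7: X=6, d=6 → hold, X_8=6
t=8: X=6, d=1 → birth, X_9=7
t=9: X=7, d=4 → death, X_10=6
t=10: X=6, d=6 → hold, X_11=6
t=11: X=6, d=5 → death, X_12=5
t=12: X=5, d=3 → death, X_13=4
t=13: X=4, d=0 → birth, X_14=5
t=14: X=5, d=4 → death, X_15=4
t=15: X=4, d=2 → death, X_16=3

3


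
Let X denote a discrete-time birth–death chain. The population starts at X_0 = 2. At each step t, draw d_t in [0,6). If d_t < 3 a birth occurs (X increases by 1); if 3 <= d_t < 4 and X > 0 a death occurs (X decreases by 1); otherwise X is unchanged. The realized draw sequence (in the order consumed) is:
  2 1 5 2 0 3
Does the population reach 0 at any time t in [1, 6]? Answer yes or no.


t=0: X=2, d=2 → birth, X_1=3
t=1: X=3, d=1 → birth, X_2=4
t=2: X=4, d=5 → hold, X_3=4
t=3: X=4, d=2 → birth, X_4=5
t=4: X=5, d=0 → birth, X_5=6
t=5: X=6, d=3 → death, X_6=5

no


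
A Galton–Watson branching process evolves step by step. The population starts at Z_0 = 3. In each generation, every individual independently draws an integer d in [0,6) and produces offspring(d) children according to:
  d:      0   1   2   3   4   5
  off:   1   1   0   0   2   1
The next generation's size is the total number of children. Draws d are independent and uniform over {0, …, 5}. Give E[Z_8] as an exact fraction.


390625/559872

Outcome values over d=0..5: [1, 1, 0, 0, 2, 1]
Σy = 5, Σy² = 7, M = 6
μ = 5/6 = 5/6,  σ² = 7/6 − (5/6)² = 17/36
E[Z_0] = 3
E[Z_1] = 5/6·E[Z_0] = 5/2
E[Z_2] = 5/6·E[Z_1] = 25/12
E[Z_3] = 5/6·E[Z_2] = 125/72
E[Z_4] = 5/6·E[Z_3] = 625/432
E[Z_5] = 5/6·E[Z_4] = 3125/2592
E[Z_6] = 5/6·E[Z_5] = 15625/15552
E[Z_7] = 5/6·E[Z_6] = 78125/93312
E[Z_8] = 5/6·E[Z_7] = 390625/559872


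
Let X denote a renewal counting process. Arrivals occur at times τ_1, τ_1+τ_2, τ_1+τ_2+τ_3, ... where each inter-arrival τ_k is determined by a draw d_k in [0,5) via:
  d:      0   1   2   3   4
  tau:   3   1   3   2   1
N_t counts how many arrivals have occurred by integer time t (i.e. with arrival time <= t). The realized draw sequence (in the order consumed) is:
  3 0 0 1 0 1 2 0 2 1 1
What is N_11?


draw d_1=3: τ_1=2, arrival time A_1=2
draw d_2=0: τ_2=3, arrival time A_2=5
draw d_3=0: τ_3=3, arrival time A_3=8
draw d_4=1: τ_4=1, arrival time A_4=9
draw d_5=0: τ_5=3, arrival time A_5=12
draw d_6=1: τ_6=1, arrival time A_6=13
draw d_7=2: τ_7=3, arrival time A_7=16
draw d_8=0: τ_8=3, arrival time A_8=19
draw d_9=2: τ_9=3, arrival time A_9=22
draw d_10=1: τ_10=1, arrival time A_10=23
draw d_11=1: τ_11=1, arrival time A_11=24
N_t over t=0..11: 0:0 1:0 2:1 3:1 4:1 5:2 6:2 7:2 8:3 9:4 10:4 11:4

4


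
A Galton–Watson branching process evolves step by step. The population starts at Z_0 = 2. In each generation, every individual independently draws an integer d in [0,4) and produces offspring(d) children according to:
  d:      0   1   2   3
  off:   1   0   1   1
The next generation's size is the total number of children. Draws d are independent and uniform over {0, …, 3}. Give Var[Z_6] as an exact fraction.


2454543/8388608

Outcome values over d=0..3: [1, 0, 1, 1]
Σy = 3, Σy² = 3, M = 4
μ = 3/4 = 3/4,  σ² = 3/4 − (3/4)² = 3/16
V_0 = 0, E_0 = 2
V_1 = 3/16·E_0 + (3/4)²·V_0 = 3/8;  E_1 = 3/2
V_2 = 3/16·E_1 + (3/4)²·V_1 = 63/128;  E_2 = 9/8
V_3 = 3/16·E_2 + (3/4)²·V_2 = 999/2048;  E_3 = 27/32
V_4 = 3/16·E_3 + (3/4)²·V_3 = 14175/32768;  E_4 = 81/128
V_5 = 3/16·E_4 + (3/4)²·V_4 = 189783/524288;  E_5 = 243/512
V_6 = 3/16·E_5 + (3/4)²·V_5 = 2454543/8388608;  E_6 = 729/2048


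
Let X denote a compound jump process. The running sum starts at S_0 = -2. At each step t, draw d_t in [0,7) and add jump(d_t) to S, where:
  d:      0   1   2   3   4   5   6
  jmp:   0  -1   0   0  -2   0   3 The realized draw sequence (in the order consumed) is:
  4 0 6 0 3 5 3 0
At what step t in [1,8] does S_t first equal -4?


t=0: S=-2, d=4, jump=-2, S_1=-4
t=1: S=-4, d=0, jump=0, S_2=-4
t=2: S=-4, d=6, jump=3, S_3=-1
t=3: S=-1, d=0, jump=0, S_4=-1
t=4: S=-1, d=3, jump=0, S_5=-1
t=5: S=-1, d=5, jump=0, S_6=-1
t=6: S=-1, d=3, jump=0, S_7=-1
t=7: S=-1, d=0, jump=0, S_8=-1

1


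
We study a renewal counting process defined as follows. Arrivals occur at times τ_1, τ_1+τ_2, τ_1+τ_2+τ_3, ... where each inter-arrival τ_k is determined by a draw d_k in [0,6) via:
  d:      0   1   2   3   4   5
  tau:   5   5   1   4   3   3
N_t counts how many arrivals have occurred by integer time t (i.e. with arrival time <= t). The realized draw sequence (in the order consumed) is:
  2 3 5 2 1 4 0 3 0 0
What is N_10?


4

draw d_1=2: τ_1=1, arrival time A_1=1
draw d_2=3: τ_2=4, arrival time A_2=5
draw d_3=5: τ_3=3, arrival time A_3=8
draw d_4=2: τ_4=1, arrival time A_4=9
draw d_5=1: τ_5=5, arrival time A_5=14
draw d_6=4: τ_6=3, arrival time A_6=17
draw d_7=0: τ_7=5, arrival time A_7=22
draw d_8=3: τ_8=4, arrival time A_8=26
draw d_9=0: τ_9=5, arrival time A_9=31
draw d_10=0: τ_10=5, arrival time A_10=36
N_t over t=0..10: 0:0 1:1 2:1 3:1 4:1 5:2 6:2 7:2 8:3 9:4 10:4


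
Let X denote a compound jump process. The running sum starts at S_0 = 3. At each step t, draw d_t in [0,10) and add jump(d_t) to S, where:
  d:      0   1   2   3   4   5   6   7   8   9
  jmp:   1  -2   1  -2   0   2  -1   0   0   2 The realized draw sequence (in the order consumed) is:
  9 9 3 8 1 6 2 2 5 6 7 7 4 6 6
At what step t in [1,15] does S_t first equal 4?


8

t=0: S=3, d=9, jump=2, S_1=5
t=1: S=5, d=9, jump=2, S_2=7
t=2: S=7, d=3, jump=-2, S_3=5
t=3: S=5, d=8, jump=0, S_4=5
t=4: S=5, d=1, jump=-2, S_5=3
t=5: S=3, d=6, jump=-1, S_6=2
t=6: S=2, d=2, jump=1, S_7=3
t=7: S=3, d=2, jump=1, S_8=4
t=8: S=4, d=5, jump=2, S_9=6
t=9: S=6, d=6, jump=-1, S_10=5
t=10: S=5, d=7, jump=0, S_11=5
t=11: S=5, d=7, jump=0, S_12=5
t=12: S=5, d=4, jump=0, S_13=5
t=13: S=5, d=6, jump=-1, S_14=4
t=14: S=4, d=6, jump=-1, S_15=3


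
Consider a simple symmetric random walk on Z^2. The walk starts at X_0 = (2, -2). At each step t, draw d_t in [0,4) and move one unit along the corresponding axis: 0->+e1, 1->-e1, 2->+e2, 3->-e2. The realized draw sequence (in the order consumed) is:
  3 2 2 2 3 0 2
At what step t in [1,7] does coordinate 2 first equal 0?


t=0: X=(2, -2), d=3 → -e2, X_1=(2, -3)
t=1: X=(2, -3), d=2 → +e2, X_2=(2, -2)
t=2: X=(2, -2), d=2 → +e2, X_3=(2, -1)
t=3: X=(2, -1), d=2 → +e2, X_4=(2, 0)
t=4: X=(2, 0), d=3 → -e2, X_5=(2, -1)
t=5: X=(2, -1), d=0 → +e1, X_6=(3, -1)
t=6: X=(3, -1), d=2 → +e2, X_7=(3, 0)

4


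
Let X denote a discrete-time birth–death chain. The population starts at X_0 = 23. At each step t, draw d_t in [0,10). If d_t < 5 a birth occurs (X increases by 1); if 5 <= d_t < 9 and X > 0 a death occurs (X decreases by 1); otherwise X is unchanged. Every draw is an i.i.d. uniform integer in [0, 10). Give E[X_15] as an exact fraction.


X can drop by at most 1 per step and X_0 = 23 > T = 15, so X_t >= 23 − t >= 8 > 0 for every t <= 15: the floor at 0 (the 'and X > 0' condition) never binds. Hence X_15 = X_0 + Σ_{t<15} Y_t with i.i.d. increments Y_t = y(d_t) ∈ {+1, −1, 0}.
Outcome values over d=0..9: [1, 1, 1, 1, 1, -1, -1, -1, -1, 0]
Σy = 1, Σy² = 9, M = 10
μ = 1/10 = 1/10,  σ² = 9/10 − (1/10)² = 89/100
E[X_15] = 23 + 15·(1/10) = 49/2

49/2


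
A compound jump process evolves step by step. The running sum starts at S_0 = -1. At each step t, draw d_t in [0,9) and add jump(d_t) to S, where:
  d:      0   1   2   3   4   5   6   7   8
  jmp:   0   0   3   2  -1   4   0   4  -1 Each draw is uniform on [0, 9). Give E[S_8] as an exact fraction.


79/9

Outcome values over d=0..8: [0, 0, 3, 2, -1, 4, 0, 4, -1]
Σy = 11, Σy² = 47, M = 9
μ = 11/9 = 11/9,  σ² = 47/9 − (11/9)² = 302/81
E[S_8] = -1 + 8·(11/9) = 79/9


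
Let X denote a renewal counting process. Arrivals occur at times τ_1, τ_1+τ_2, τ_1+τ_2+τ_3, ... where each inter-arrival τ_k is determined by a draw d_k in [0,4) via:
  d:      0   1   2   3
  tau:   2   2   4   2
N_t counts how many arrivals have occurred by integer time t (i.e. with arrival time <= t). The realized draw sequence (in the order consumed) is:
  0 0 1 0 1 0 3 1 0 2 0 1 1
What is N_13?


6

draw d_1=0: τ_1=2, arrival time A_1=2
draw d_2=0: τ_2=2, arrival time A_2=4
draw d_3=1: τ_3=2, arrival time A_3=6
draw d_4=0: τ_4=2, arrival time A_4=8
draw d_5=1: τ_5=2, arrival time A_5=10
draw d_6=0: τ_6=2, arrival time A_6=12
draw d_7=3: τ_7=2, arrival time A_7=14
draw d_8=1: τ_8=2, arrival time A_8=16
draw d_9=0: τ_9=2, arrival time A_9=18
draw d_10=2: τ_10=4, arrival time A_10=22
draw d_11=0: τ_11=2, arrival time A_11=24
draw d_12=1: τ_12=2, arrival time A_12=26
draw d_13=1: τ_13=2, arrival time A_13=28
N_t over t=0..13: 0:0 1:0 2:1 3:1 4:2 5:2 6:3 7:3 8:4 9:4 10:5 11:5 12:6 13:6


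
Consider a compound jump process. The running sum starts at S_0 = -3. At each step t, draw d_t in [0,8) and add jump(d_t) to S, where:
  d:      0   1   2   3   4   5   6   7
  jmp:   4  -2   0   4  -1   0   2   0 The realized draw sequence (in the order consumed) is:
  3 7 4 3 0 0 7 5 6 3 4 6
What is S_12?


19

t=0: S=-3, d=3, jump=4, S_1=1
t=1: S=1, d=7, jump=0, S_2=1
t=2: S=1, d=4, jump=-1, S_3=0
t=3: S=0, d=3, jump=4, S_4=4
t=4: S=4, d=0, jump=4, S_5=8
t=5: S=8, d=0, jump=4, S_6=12
t=6: S=12, d=7, jump=0, S_7=12
t=7: S=12, d=5, jump=0, S_8=12
t=8: S=12, d=6, jump=2, S_9=14
t=9: S=14, d=3, jump=4, S_10=18
t=10: S=18, d=4, jump=-1, S_11=17
t=11: S=17, d=6, jump=2, S_12=19


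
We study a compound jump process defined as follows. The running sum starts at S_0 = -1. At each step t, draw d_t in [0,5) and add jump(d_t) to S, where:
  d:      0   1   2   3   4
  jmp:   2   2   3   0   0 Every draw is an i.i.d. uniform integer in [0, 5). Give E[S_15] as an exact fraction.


20

Outcome values over d=0..4: [2, 2, 3, 0, 0]
Σy = 7, Σy² = 17, M = 5
μ = 7/5 = 7/5,  σ² = 17/5 − (7/5)² = 36/25
E[S_15] = -1 + 15·(7/5) = 20


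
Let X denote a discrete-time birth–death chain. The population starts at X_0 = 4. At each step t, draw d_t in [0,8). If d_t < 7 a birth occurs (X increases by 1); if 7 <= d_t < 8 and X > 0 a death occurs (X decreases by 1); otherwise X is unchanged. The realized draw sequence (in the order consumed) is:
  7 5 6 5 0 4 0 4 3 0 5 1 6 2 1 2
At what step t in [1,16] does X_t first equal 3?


t=0: X=4, d=7 → death, X_1=3
t=1: X=3, d=5 → birth, X_2=4
t=2: X=4, d=6 → birth, X_3=5
t=3: X=5, d=5 → birth, X_4=6
t=4: X=6, d=0 → birth, X_5=7
t=5: X=7, d=4 → birth, X_6=8
t=6: X=8, d=0 → birth, X_7=9
t=7: X=9, d=4 → birth, X_8=10
t=8: X=10, d=3 → birth, X_9=11
t=9: X=11, d=0 → birth, X_10=12
t=10: X=12, d=5 → birth, X_11=13
t=11: X=13, d=1 → birth, X_12=14
t=12: X=14, d=6 → birth, X_13=15
t=13: X=15, d=2 → birth, X_14=16
t=14: X=16, d=1 → birth, X_15=17
t=15: X=17, d=2 → birth, X_16=18

1


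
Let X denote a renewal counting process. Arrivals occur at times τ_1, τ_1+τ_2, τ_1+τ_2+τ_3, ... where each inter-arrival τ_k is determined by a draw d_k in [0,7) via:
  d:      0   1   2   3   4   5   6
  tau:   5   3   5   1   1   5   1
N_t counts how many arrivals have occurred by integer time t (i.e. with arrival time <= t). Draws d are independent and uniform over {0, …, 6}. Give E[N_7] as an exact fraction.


1844594/823543

Inter-arrival values over d=0..6: [5, 3, 5, 1, 1, 5, 1]
Each d has probability 1/7, so the pmf of τ is: f(1) = 3/7, f(3) = 1/7, f(5) = 3/7
Renewal equation for m(n) = E[N_n]: condition on τ_1 = k (if k <= n, one arrival plus a fresh copy on the remaining n−k steps): m(n) = F(n) + Σ_{k<=n} f(k)·m(n−k), where F(n) = P(τ <= n) and m(0) = 0
m(1) = F(1) = 3/7
m(2) = F(2) + f(1)·m(1) = 3/7 + 3/7·3/7 = 30/49
m(3) = F(3) + f(1)·m(2) = 4/7 + 3/7·30/49 = 286/343
m(4) = F(4) + f(1)·m(3) + f(3)·m(1) = 4/7 + 3/7·286/343 + 1/7·3/7 = 2377/2401
m(5) = F(5) + f(1)·m(4) + f(3)·m(2) = 1 + 3/7·2377/2401 + 1/7·30/49 = 25408/16807
m(6) = F(6) + f(1)·m(5) + f(3)·m(3) + f(5)·m(1) = 1 + 3/7·25408/16807 + 1/7·286/343 + 3/7·3/7 = 229496/117649
m(7) = F(7) + f(1)·m(6) + f(3)·m(4) + f(5)·m(2) = 1 + 3/7·229496/117649 + 1/7·2377/2401 + 3/7·30/49 = 1844594/823543
E[N_7] = m(7) = 1844594/823543


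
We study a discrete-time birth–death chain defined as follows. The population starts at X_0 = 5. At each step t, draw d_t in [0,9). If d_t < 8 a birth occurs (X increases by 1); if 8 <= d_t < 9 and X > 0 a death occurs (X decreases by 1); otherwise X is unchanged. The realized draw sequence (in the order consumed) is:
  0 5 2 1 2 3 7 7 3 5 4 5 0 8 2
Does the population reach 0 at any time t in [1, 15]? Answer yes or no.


no

t=0: X=5, d=0 → birth, X_1=6
t=1: X=6, d=5 → birth, X_2=7
t=2: X=7, d=2 → birth, X_3=8
t=3: X=8, d=1 → birth, X_4=9
t=4: X=9, d=2 → birth, X_5=10
t=5: X=10, d=3 → birth, X_6=11
t=6: X=11, d=7 → birth, X_7=12
t=7: X=12, d=7 → birth, X_8=13
t=8: X=13, d=3 → birth, X_9=14
t=9: X=14, d=5 → birth, X_10=15
t=10: X=15, d=4 → birth, X_11=16
t=11: X=16, d=5 → birth, X_12=17
t=12: X=17, d=0 → birth, X_13=18
t=13: X=18, d=8 → death, X_14=17
t=14: X=17, d=2 → birth, X_15=18


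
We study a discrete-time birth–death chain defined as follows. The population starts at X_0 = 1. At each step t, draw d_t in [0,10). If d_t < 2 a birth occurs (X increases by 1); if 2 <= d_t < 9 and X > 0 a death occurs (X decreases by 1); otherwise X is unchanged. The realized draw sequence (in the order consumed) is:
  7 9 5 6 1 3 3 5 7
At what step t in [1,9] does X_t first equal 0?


1

t=0: X=1, d=7 → death, X_1=0
t=1: X=0, d=9 → hold, X_2=0
t=2: X=0, d=5 → hold, X_3=0
t=3: X=0, d=6 → hold, X_4=0
t=4: X=0, d=1 → birth, X_5=1
t=5: X=1, d=3 → death, X_6=0
t=6: X=0, d=3 → hold, X_7=0
t=7: X=0, d=5 → hold, X_8=0
t=8: X=0, d=7 → hold, X_9=0


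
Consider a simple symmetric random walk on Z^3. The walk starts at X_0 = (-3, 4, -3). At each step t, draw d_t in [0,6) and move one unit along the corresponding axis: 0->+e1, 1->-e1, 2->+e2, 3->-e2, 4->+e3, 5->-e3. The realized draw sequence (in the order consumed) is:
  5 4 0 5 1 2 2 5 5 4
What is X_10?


t=0: X=(-3, 4, -3), d=5 → -e3, X_1=(-3, 4, -4)
t=1: X=(-3, 4, -4), d=4 → +e3, X_2=(-3, 4, -3)
t=2: X=(-3, 4, -3), d=0 → +e1, X_3=(-2, 4, -3)
t=3: X=(-2, 4, -3), d=5 → -e3, X_4=(-2, 4, -4)
t=4: X=(-2, 4, -4), d=1 → -e1, X_5=(-3, 4, -4)
t=5: X=(-3, 4, -4), d=2 → +e2, X_6=(-3, 5, -4)
t=6: X=(-3, 5, -4), d=2 → +e2, X_7=(-3, 6, -4)
t=7: X=(-3, 6, -4), d=5 → -e3, X_8=(-3, 6, -5)
t=8: X=(-3, 6, -5), d=5 → -e3, X_9=(-3, 6, -6)
t=9: X=(-3, 6, -6), d=4 → +e3, X_10=(-3, 6, -5)

(-3, 6, -5)
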